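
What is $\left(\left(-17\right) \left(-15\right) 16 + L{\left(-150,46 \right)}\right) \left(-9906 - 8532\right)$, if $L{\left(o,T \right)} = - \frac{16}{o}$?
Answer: $- \frac{1880725168}{25} \approx -7.5229 \cdot 10^{7}$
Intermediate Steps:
$\left(\left(-17\right) \left(-15\right) 16 + L{\left(-150,46 \right)}\right) \left(-9906 - 8532\right) = \left(\left(-17\right) \left(-15\right) 16 - \frac{16}{-150}\right) \left(-9906 - 8532\right) = \left(255 \cdot 16 - - \frac{8}{75}\right) \left(-18438\right) = \left(4080 + \frac{8}{75}\right) \left(-18438\right) = \frac{306008}{75} \left(-18438\right) = - \frac{1880725168}{25}$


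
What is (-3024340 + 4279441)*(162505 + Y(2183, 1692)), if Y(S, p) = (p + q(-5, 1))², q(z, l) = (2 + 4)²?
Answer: 3951671692389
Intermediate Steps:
q(z, l) = 36 (q(z, l) = 6² = 36)
Y(S, p) = (36 + p)² (Y(S, p) = (p + 36)² = (36 + p)²)
(-3024340 + 4279441)*(162505 + Y(2183, 1692)) = (-3024340 + 4279441)*(162505 + (36 + 1692)²) = 1255101*(162505 + 1728²) = 1255101*(162505 + 2985984) = 1255101*3148489 = 3951671692389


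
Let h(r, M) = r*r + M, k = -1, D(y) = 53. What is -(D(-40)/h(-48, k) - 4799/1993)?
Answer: 10946468/4589879 ≈ 2.3849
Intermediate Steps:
h(r, M) = M + r² (h(r, M) = r² + M = M + r²)
-(D(-40)/h(-48, k) - 4799/1993) = -(53/(-1 + (-48)²) - 4799/1993) = -(53/(-1 + 2304) - 4799*1/1993) = -(53/2303 - 4799/1993) = -1*(-10946468/4589879) = 10946468/4589879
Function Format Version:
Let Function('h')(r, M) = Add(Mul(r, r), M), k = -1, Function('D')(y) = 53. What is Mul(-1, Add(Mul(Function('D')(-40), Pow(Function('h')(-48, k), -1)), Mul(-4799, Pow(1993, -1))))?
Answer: Rational(10946468, 4589879) ≈ 2.3849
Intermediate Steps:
Function('h')(r, M) = Add(M, Pow(r, 2)) (Function('h')(r, M) = Add(Pow(r, 2), M) = Add(M, Pow(r, 2)))
Mul(-1, Add(Mul(Function('D')(-40), Pow(Function('h')(-48, k), -1)), Mul(-4799, Pow(1993, -1)))) = Mul(-1, Add(Mul(53, Pow(Add(-1, Pow(-48, 2)), -1)), Mul(-4799, Pow(1993, -1)))) = Mul(-1, Add(Mul(53, Pow(Add(-1, 2304), -1)), Mul(-4799, Rational(1, 1993)))) = Mul(-1, Add(Mul(53, Pow(2303, -1)), Rational(-4799, 1993))) = Mul(-1, Add(Mul(53, Rational(1, 2303)), Rational(-4799, 1993))) = Mul(-1, Add(Rational(53, 2303), Rational(-4799, 1993))) = Mul(-1, Rational(-10946468, 4589879)) = Rational(10946468, 4589879)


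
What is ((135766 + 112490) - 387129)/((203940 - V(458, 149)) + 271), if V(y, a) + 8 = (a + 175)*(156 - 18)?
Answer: -46291/53169 ≈ -0.87064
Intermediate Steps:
V(y, a) = 24142 + 138*a (V(y, a) = -8 + (a + 175)*(156 - 18) = -8 + (175 + a)*138 = -8 + (24150 + 138*a) = 24142 + 138*a)
((135766 + 112490) - 387129)/((203940 - V(458, 149)) + 271) = ((135766 + 112490) - 387129)/((203940 - (24142 + 138*149)) + 271) = (248256 - 387129)/((203940 - (24142 + 20562)) + 271) = -138873/((203940 - 1*44704) + 271) = -138873/((203940 - 44704) + 271) = -138873/(159236 + 271) = -138873/159507 = -138873*1/159507 = -46291/53169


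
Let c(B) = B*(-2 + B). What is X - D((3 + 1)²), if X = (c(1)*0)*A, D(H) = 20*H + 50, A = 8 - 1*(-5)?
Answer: -370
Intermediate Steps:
A = 13 (A = 8 + 5 = 13)
D(H) = 50 + 20*H
X = 0 (X = ((1*(-2 + 1))*0)*13 = ((1*(-1))*0)*13 = -1*0*13 = 0*13 = 0)
X - D((3 + 1)²) = 0 - (50 + 20*(3 + 1)²) = 0 - (50 + 20*4²) = 0 - (50 + 20*16) = 0 - (50 + 320) = 0 - 1*370 = 0 - 370 = -370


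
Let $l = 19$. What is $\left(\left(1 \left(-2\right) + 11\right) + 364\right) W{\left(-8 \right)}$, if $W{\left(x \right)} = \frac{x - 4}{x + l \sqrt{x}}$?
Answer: $\frac{1492}{123} + \frac{7087 i \sqrt{2}}{123} \approx 12.13 + 81.484 i$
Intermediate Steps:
$W{\left(x \right)} = \frac{-4 + x}{x + 19 \sqrt{x}}$ ($W{\left(x \right)} = \frac{x - 4}{x + 19 \sqrt{x}} = \frac{-4 + x}{x + 19 \sqrt{x}}$)
$\left(\left(1 \left(-2\right) + 11\right) + 364\right) W{\left(-8 \right)} = \left(\left(1 \left(-2\right) + 11\right) + 364\right) \frac{-4 - 8}{-8 + 19 \sqrt{-8}} = \left(\left(-2 + 11\right) + 364\right) \frac{1}{-8 + 19 \cdot 2 i \sqrt{2}} \left(-12\right) = \left(9 + 364\right) \frac{1}{-8 + 38 i \sqrt{2}} \left(-12\right) = 373 \left(- \frac{12}{-8 + 38 i \sqrt{2}}\right) = - \frac{4476}{-8 + 38 i \sqrt{2}}$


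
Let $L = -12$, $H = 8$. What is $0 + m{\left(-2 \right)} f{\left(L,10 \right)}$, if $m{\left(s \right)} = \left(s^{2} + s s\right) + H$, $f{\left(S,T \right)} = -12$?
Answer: $-192$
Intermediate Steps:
$m{\left(s \right)} = 8 + 2 s^{2}$ ($m{\left(s \right)} = \left(s^{2} + s s\right) + 8 = \left(s^{2} + s^{2}\right) + 8 = 2 s^{2} + 8 = 8 + 2 s^{2}$)
$0 + m{\left(-2 \right)} f{\left(L,10 \right)} = 0 + \left(8 + 2 \left(-2\right)^{2}\right) \left(-12\right) = 0 + \left(8 + 2 \cdot 4\right) \left(-12\right) = 0 + \left(8 + 8\right) \left(-12\right) = 0 + 16 \left(-12\right) = 0 - 192 = -192$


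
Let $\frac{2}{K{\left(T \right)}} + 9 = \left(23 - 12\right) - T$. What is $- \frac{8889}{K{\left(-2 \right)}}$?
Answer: $-17778$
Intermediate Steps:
$K{\left(T \right)} = \frac{2}{2 - T}$ ($K{\left(T \right)} = \frac{2}{-9 - \left(-11 + T\right)} = \frac{2}{2 - T}$)
$- \frac{8889}{K{\left(-2 \right)}} = - \frac{8889}{\left(-2\right) \frac{1}{-2 - 2}} = - \frac{8889}{\left(-2\right) \frac{1}{-4}} = - \frac{8889}{\left(-2\right) \left(- \frac{1}{4}\right)} = - 8889 \frac{1}{\frac{1}{2}} = \left(-8889\right) 2 = -17778$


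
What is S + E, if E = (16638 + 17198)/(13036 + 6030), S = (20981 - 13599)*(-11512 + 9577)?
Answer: -136170975692/9533 ≈ -1.4284e+7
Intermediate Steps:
S = -14284170 (S = 7382*(-1935) = -14284170)
E = 16918/9533 (E = 33836/19066 = 33836*(1/19066) = 16918/9533 ≈ 1.7747)
S + E = -14284170 + 16918/9533 = -136170975692/9533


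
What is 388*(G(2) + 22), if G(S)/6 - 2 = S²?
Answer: 22504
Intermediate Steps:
G(S) = 12 + 6*S²
388*(G(2) + 22) = 388*((12 + 6*2²) + 22) = 388*((12 + 6*4) + 22) = 388*((12 + 24) + 22) = 388*(36 + 22) = 388*58 = 22504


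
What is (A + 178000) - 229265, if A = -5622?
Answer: -56887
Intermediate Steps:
(A + 178000) - 229265 = (-5622 + 178000) - 229265 = 172378 - 229265 = -56887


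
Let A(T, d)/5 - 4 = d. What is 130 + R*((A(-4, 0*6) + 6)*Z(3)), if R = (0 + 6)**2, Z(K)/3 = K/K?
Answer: 2938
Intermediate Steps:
A(T, d) = 20 + 5*d
Z(K) = 3 (Z(K) = 3*(K/K) = 3*1 = 3)
R = 36 (R = 6**2 = 36)
130 + R*((A(-4, 0*6) + 6)*Z(3)) = 130 + 36*(((20 + 5*(0*6)) + 6)*3) = 130 + 36*(((20 + 5*0) + 6)*3) = 130 + 36*(((20 + 0) + 6)*3) = 130 + 36*((20 + 6)*3) = 130 + 36*(26*3) = 130 + 36*78 = 130 + 2808 = 2938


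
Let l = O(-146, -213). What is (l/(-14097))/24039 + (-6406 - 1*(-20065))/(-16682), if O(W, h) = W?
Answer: -4628729202425/5653159176006 ≈ -0.81879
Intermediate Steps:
l = -146
(l/(-14097))/24039 + (-6406 - 1*(-20065))/(-16682) = -146/(-14097)/24039 + (-6406 - 1*(-20065))/(-16682) = -146*(-1/14097)*(1/24039) + (-6406 + 20065)*(-1/16682) = (146/14097)*(1/24039) + 13659*(-1/16682) = 146/338877783 - 13659/16682 = -4628729202425/5653159176006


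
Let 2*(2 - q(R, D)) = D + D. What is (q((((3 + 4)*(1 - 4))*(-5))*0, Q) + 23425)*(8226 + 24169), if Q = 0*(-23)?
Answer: 758917665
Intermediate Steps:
Q = 0
q(R, D) = 2 - D (q(R, D) = 2 - (D + D)/2 = 2 - D)
(q((((3 + 4)*(1 - 4))*(-5))*0, Q) + 23425)*(8226 + 24169) = ((2 - 1*0) + 23425)*(8226 + 24169) = ((2 + 0) + 23425)*32395 = (2 + 23425)*32395 = 23427*32395 = 758917665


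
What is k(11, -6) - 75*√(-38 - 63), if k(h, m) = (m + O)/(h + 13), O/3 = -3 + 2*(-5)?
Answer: -15/8 - 75*I*√101 ≈ -1.875 - 753.74*I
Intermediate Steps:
O = -39 (O = 3*(-3 + 2*(-5)) = 3*(-3 - 10) = 3*(-13) = -39)
k(h, m) = (-39 + m)/(13 + h) (k(h, m) = (m - 39)/(h + 13) = (-39 + m)/(13 + h))
k(11, -6) - 75*√(-38 - 63) = (-39 - 6)/(13 + 11) - 75*√(-38 - 63) = -45/24 - 75*I*√101 = (1/24)*(-45) - 75*I*√101 = -15/8 - 75*I*√101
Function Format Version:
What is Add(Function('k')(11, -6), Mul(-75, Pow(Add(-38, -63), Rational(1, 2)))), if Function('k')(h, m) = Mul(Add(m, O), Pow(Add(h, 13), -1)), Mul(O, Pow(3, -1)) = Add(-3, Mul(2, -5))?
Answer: Add(Rational(-15, 8), Mul(-75, I, Pow(101, Rational(1, 2)))) ≈ Add(-1.8750, Mul(-753.74, I))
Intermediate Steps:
O = -39 (O = Mul(3, Add(-3, Mul(2, -5))) = Mul(3, Add(-3, -10)) = Mul(3, -13) = -39)
Function('k')(h, m) = Mul(Pow(Add(13, h), -1), Add(-39, m)) (Function('k')(h, m) = Mul(Add(m, -39), Pow(Add(h, 13), -1)) = Mul(Add(-39, m), Pow(Add(13, h), -1)) = Mul(Pow(Add(13, h), -1), Add(-39, m)))
Add(Function('k')(11, -6), Mul(-75, Pow(Add(-38, -63), Rational(1, 2)))) = Add(Mul(Pow(Add(13, 11), -1), Add(-39, -6)), Mul(-75, Pow(Add(-38, -63), Rational(1, 2)))) = Add(Mul(Pow(24, -1), -45), Mul(-75, Pow(-101, Rational(1, 2)))) = Add(Mul(Rational(1, 24), -45), Mul(-75, Mul(I, Pow(101, Rational(1, 2))))) = Add(Rational(-15, 8), Mul(-75, I, Pow(101, Rational(1, 2))))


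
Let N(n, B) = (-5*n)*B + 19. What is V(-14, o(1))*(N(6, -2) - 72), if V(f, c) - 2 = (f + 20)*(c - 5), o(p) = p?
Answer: -154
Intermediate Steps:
V(f, c) = 2 + (-5 + c)*(20 + f) (V(f, c) = 2 + (f + 20)*(c - 5) = 2 + (20 + f)*(-5 + c) = 2 + (-5 + c)*(20 + f))
N(n, B) = 19 - 5*B*n (N(n, B) = -5*B*n + 19 = 19 - 5*B*n)
V(-14, o(1))*(N(6, -2) - 72) = (-98 - 5*(-14) + 20*1 + 1*(-14))*((19 - 5*(-2)*6) - 72) = (-98 + 70 + 20 - 14)*((19 + 60) - 72) = -22*(79 - 72) = -22*7 = -154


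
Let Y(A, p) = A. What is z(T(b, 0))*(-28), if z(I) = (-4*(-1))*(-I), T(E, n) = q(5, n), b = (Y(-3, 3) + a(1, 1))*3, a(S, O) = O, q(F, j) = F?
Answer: 560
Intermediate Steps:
b = -6 (b = (-3 + 1)*3 = -2*3 = -6)
T(E, n) = 5
z(I) = -4*I (z(I) = 4*(-I) = -4*I)
z(T(b, 0))*(-28) = -4*5*(-28) = -20*(-28) = 560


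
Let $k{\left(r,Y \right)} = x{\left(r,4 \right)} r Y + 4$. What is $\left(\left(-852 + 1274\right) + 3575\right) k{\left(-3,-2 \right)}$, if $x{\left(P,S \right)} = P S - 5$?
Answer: $-391706$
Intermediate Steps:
$x{\left(P,S \right)} = -5 + P S$
$k{\left(r,Y \right)} = 4 + Y r \left(-5 + 4 r\right)$ ($k{\left(r,Y \right)} = \left(-5 + r 4\right) r Y + 4 = \left(-5 + 4 r\right) r Y + 4 = r \left(-5 + 4 r\right) Y + 4 = Y r \left(-5 + 4 r\right) + 4 = 4 + Y r \left(-5 + 4 r\right)$)
$\left(\left(-852 + 1274\right) + 3575\right) k{\left(-3,-2 \right)} = \left(\left(-852 + 1274\right) + 3575\right) \left(4 - - 6 \left(-5 + 4 \left(-3\right)\right)\right) = \left(422 + 3575\right) \left(4 - - 6 \left(-5 - 12\right)\right) = 3997 \left(4 - \left(-6\right) \left(-17\right)\right) = 3997 \left(4 - 102\right) = 3997 \left(-98\right) = -391706$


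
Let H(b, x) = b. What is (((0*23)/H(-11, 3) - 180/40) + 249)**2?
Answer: 239121/4 ≈ 59780.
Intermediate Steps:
(((0*23)/H(-11, 3) - 180/40) + 249)**2 = (((0*23)/(-11) - 180/40) + 249)**2 = ((0*(-1/11) - 180*1/40) + 249)**2 = ((0 - 9/2) + 249)**2 = (-9/2 + 249)**2 = (489/2)**2 = 239121/4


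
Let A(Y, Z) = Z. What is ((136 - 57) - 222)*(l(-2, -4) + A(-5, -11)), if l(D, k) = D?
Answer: 1859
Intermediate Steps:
((136 - 57) - 222)*(l(-2, -4) + A(-5, -11)) = ((136 - 57) - 222)*(-2 - 11) = (79 - 222)*(-13) = -143*(-13) = 1859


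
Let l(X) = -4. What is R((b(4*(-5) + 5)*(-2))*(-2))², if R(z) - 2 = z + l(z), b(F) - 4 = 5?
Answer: 1156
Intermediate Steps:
b(F) = 9 (b(F) = 4 + 5 = 9)
R(z) = -2 + z (R(z) = 2 + (z - 4) = 2 + (-4 + z) = -2 + z)
R((b(4*(-5) + 5)*(-2))*(-2))² = (-2 + (9*(-2))*(-2))² = (-2 - 18*(-2))² = (-2 + 36)² = 34² = 1156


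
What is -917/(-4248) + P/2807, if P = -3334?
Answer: -11588813/11924136 ≈ -0.97188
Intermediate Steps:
-917/(-4248) + P/2807 = -917/(-4248) - 3334/2807 = -917*(-1/4248) - 3334*1/2807 = 917/4248 - 3334/2807 = -11588813/11924136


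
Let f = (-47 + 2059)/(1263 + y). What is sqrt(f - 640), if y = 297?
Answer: I*sqrt(97147830)/390 ≈ 25.273*I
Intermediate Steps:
f = 503/390 (f = (-47 + 2059)/(1263 + 297) = 2012/1560 = 2012*(1/1560) = 503/390 ≈ 1.2897)
sqrt(f - 640) = sqrt(503/390 - 640) = sqrt(-249097/390) = I*sqrt(97147830)/390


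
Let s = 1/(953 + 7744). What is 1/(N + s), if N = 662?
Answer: 8697/5757415 ≈ 0.0015106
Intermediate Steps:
s = 1/8697 ≈ 0.00011498
1/(N + s) = 1/(662 + 1/8697) = 1/(5757415/8697) = 8697/5757415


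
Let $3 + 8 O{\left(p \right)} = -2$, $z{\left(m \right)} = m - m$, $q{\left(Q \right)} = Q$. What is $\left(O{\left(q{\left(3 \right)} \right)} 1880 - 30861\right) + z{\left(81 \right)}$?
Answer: $-32036$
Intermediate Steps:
$z{\left(m \right)} = 0$
$O{\left(p \right)} = - \frac{5}{8}$ ($O{\left(p \right)} = - \frac{3}{8} + \frac{1}{8} \left(-2\right) = - \frac{3}{8} - \frac{1}{4} = - \frac{5}{8}$)
$\left(O{\left(q{\left(3 \right)} \right)} 1880 - 30861\right) + z{\left(81 \right)} = \left(\left(- \frac{5}{8}\right) 1880 - 30861\right) + 0 = \left(-1175 - 30861\right) + 0 = -32036 + 0 = -32036$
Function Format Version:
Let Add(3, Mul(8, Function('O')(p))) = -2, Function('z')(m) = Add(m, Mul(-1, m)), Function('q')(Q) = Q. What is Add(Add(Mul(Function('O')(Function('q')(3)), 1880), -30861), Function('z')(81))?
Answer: -32036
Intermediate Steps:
Function('z')(m) = 0
Function('O')(p) = Rational(-5, 8) (Function('O')(p) = Add(Rational(-3, 8), Mul(Rational(1, 8), -2)) = Add(Rational(-3, 8), Rational(-1, 4)) = Rational(-5, 8))
Add(Add(Mul(Function('O')(Function('q')(3)), 1880), -30861), Function('z')(81)) = Add(Add(Mul(Rational(-5, 8), 1880), -30861), 0) = Add(Add(-1175, -30861), 0) = Add(-32036, 0) = -32036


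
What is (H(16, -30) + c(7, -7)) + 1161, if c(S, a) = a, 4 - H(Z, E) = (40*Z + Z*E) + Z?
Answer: 982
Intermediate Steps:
H(Z, E) = 4 - 41*Z - E*Z (H(Z, E) = 4 - ((40*Z + Z*E) + Z) = 4 - ((40*Z + E*Z) + Z) = 4 - (41*Z + E*Z) = 4 + (-41*Z - E*Z) = 4 - 41*Z - E*Z)
(H(16, -30) + c(7, -7)) + 1161 = ((4 - 41*16 - 1*(-30)*16) - 7) + 1161 = ((4 - 656 + 480) - 7) + 1161 = (-172 - 7) + 1161 = -179 + 1161 = 982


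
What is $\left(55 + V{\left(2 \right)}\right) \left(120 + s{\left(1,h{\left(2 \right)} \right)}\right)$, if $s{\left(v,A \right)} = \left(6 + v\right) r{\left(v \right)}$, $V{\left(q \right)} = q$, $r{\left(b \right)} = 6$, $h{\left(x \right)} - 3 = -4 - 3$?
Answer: $9234$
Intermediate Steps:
$h{\left(x \right)} = -4$ ($h{\left(x \right)} = 3 - 7 = -4$)
$s{\left(v,A \right)} = 36 + 6 v$ ($s{\left(v,A \right)} = \left(6 + v\right) 6 = 36 + 6 v$)
$\left(55 + V{\left(2 \right)}\right) \left(120 + s{\left(1,h{\left(2 \right)} \right)}\right) = \left(55 + 2\right) \left(120 + \left(36 + 6 \cdot 1\right)\right) = 57 \left(120 + \left(36 + 6\right)\right) = 57 \left(120 + 42\right) = 57 \cdot 162 = 9234$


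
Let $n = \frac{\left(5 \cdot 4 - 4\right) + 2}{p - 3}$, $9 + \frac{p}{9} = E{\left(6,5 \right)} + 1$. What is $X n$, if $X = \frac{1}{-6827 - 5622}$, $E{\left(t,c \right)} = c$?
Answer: $\frac{3}{62245} \approx 4.8197 \cdot 10^{-5}$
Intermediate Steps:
$X = - \frac{1}{12449}$ ($X = \frac{1}{-6827 - 5622} = \frac{1}{-12449} = - \frac{1}{12449} \approx -8.0328 \cdot 10^{-5}$)
$p = -27$ ($p = -81 + 9 \left(5 + 1\right) = -81 + 9 \cdot 6 = -81 + 54 = -27$)
$n = - \frac{3}{5}$ ($n = \frac{\left(5 \cdot 4 - 4\right) + 2}{-27 - 3} = \frac{\left(20 - 4\right) + 2}{-30} = \left(16 + 2\right) \left(- \frac{1}{30}\right) = 18 \left(- \frac{1}{30}\right) = - \frac{3}{5} \approx -0.6$)
$X n = \left(- \frac{1}{12449}\right) \left(- \frac{3}{5}\right) = \frac{3}{62245}$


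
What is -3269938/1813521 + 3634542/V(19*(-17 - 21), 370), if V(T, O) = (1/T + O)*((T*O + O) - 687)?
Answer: -238390101343087378/129572802993066483 ≈ -1.8398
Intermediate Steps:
V(T, O) = (O + 1/T)*(-687 + O + O*T) (V(T, O) = (O + 1/T)*((O*T + O) - 687) = (O + 1/T)*((O + O*T) - 687) = (O + 1/T)*(-687 + O + O*T))
-3269938/1813521 + 3634542/V(19*(-17 - 21), 370) = -3269938/1813521 + 3634542/(((-687 + 370 + 370*(19*(-17 - 21))*(-686 + 370 + 370*(19*(-17 - 21))))/((19*(-17 - 21))))) = -3269938*1/1813521 + 3634542/(((-687 + 370 + 370*(19*(-38))*(-686 + 370 + 370*(19*(-38))))/((19*(-38))))) = -3269938/1813521 + 3634542/(((-687 + 370 + 370*(-722)*(-686 + 370 + 370*(-722)))/(-722))) = -3269938/1813521 + 3634542/((-(-687 + 370 + 370*(-722)*(-686 + 370 - 267140))/722)) = -3269938/1813521 + 3634542/((-(-687 + 370 + 370*(-722)*(-267456))/722)) = -3269938/1813521 + 3634542/((-(-687 + 370 + 71448195840)/722)) = -3269938/1813521 + 3634542/((-1/722*71448195523)) = -3269938/1813521 + 3634542/(-71448195523/722) = -3269938/1813521 + 3634542*(-722/71448195523) = -3269938/1813521 - 2624139324/71448195523 = -238390101343087378/129572802993066483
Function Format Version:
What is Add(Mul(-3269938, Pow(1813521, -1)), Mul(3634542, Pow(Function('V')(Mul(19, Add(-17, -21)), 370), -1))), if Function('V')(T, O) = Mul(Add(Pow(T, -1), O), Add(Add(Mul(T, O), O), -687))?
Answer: Rational(-238390101343087378, 129572802993066483) ≈ -1.8398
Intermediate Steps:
Function('V')(T, O) = Mul(Add(O, Pow(T, -1)), Add(-687, O, Mul(O, T))) (Function('V')(T, O) = Mul(Add(O, Pow(T, -1)), Add(Add(Mul(O, T), O), -687)) = Mul(Add(O, Pow(T, -1)), Add(Add(O, Mul(O, T)), -687)) = Mul(Add(O, Pow(T, -1)), Add(-687, O, Mul(O, T))))
Add(Mul(-3269938, Pow(1813521, -1)), Mul(3634542, Pow(Function('V')(Mul(19, Add(-17, -21)), 370), -1))) = Add(Mul(-3269938, Pow(1813521, -1)), Mul(3634542, Pow(Mul(Pow(Mul(19, Add(-17, -21)), -1), Add(-687, 370, Mul(370, Mul(19, Add(-17, -21)), Add(-686, 370, Mul(370, Mul(19, Add(-17, -21))))))), -1))) = Add(Mul(-3269938, Rational(1, 1813521)), Mul(3634542, Pow(Mul(Pow(Mul(19, -38), -1), Add(-687, 370, Mul(370, Mul(19, -38), Add(-686, 370, Mul(370, Mul(19, -38)))))), -1))) = Add(Rational(-3269938, 1813521), Mul(3634542, Pow(Mul(Pow(-722, -1), Add(-687, 370, Mul(370, -722, Add(-686, 370, Mul(370, -722))))), -1))) = Add(Rational(-3269938, 1813521), Mul(3634542, Pow(Mul(Rational(-1, 722), Add(-687, 370, Mul(370, -722, Add(-686, 370, -267140)))), -1))) = Add(Rational(-3269938, 1813521), Mul(3634542, Pow(Mul(Rational(-1, 722), Add(-687, 370, Mul(370, -722, -267456))), -1))) = Add(Rational(-3269938, 1813521), Mul(3634542, Pow(Mul(Rational(-1, 722), Add(-687, 370, 71448195840)), -1))) = Add(Rational(-3269938, 1813521), Mul(3634542, Pow(Mul(Rational(-1, 722), 71448195523), -1))) = Add(Rational(-3269938, 1813521), Mul(3634542, Pow(Rational(-71448195523, 722), -1))) = Add(Rational(-3269938, 1813521), Mul(3634542, Rational(-722, 71448195523))) = Add(Rational(-3269938, 1813521), Rational(-2624139324, 71448195523)) = Rational(-238390101343087378, 129572802993066483)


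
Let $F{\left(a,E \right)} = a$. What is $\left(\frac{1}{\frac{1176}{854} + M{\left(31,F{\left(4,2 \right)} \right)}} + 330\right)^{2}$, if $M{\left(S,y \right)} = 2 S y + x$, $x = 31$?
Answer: $\frac{31855311690601}{292512609} \approx 1.089 \cdot 10^{5}$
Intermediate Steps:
$M{\left(S,y \right)} = 31 + 2 S y$ ($M{\left(S,y \right)} = 2 S y + 31 = 31 + 2 S y$)
$\left(\frac{1}{\frac{1176}{854} + M{\left(31,F{\left(4,2 \right)} \right)}} + 330\right)^{2} = \left(\frac{1}{\frac{1176}{854} + \left(31 + 2 \cdot 31 \cdot 4\right)} + 330\right)^{2} = \left(\frac{1}{1176 \cdot \frac{1}{854} + \left(31 + 248\right)} + 330\right)^{2} = \left(\frac{1}{\frac{84}{61} + 279} + 330\right)^{2} = \left(\frac{1}{\frac{17103}{61}} + 330\right)^{2} = \left(\frac{61}{17103} + 330\right)^{2} = \left(\frac{5644051}{17103}\right)^{2} = \frac{31855311690601}{292512609}$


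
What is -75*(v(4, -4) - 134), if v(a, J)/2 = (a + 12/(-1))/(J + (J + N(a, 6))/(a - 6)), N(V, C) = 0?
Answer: 9450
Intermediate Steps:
v(a, J) = 2*(-12 + a)/(J + J/(-6 + a)) (v(a, J) = 2*((a + 12/(-1))/(J + (J + 0)/(a - 6))) = 2*((a + 12*(-1))/(J + J/(-6 + a))) = 2*((a - 12)/(J + J/(-6 + a))) = 2*((-12 + a)/(J + J/(-6 + a))) = 2*(-12 + a)/(J + J/(-6 + a)))
-75*(v(4, -4) - 134) = -75*(2*(72 + 4² - 18*4)/(-4*(-5 + 4)) - 134) = -75*(2*(-¼)*(72 + 16 - 72)/(-1) - 134) = -75*(2*(-¼)*(-1)*16 - 134) = -75*(8 - 134) = -75*(-126) = 9450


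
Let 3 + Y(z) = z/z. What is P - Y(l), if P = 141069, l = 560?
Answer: 141071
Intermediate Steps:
Y(z) = -2 (Y(z) = -3 + z/z = -3 + 1 = -2)
P - Y(l) = 141069 - 1*(-2) = 141069 + 2 = 141071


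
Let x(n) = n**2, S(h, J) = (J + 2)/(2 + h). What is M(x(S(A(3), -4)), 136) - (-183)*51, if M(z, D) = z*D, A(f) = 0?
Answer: 9469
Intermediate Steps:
S(h, J) = (2 + J)/(2 + h)
M(z, D) = D*z
M(x(S(A(3), -4)), 136) - (-183)*51 = 136*((2 - 4)/(2 + 0))**2 - (-183)*51 = 136*(-2/2)**2 - 1*(-9333) = 136*((1/2)*(-2))**2 + 9333 = 136*(-1)**2 + 9333 = 136*1 + 9333 = 136 + 9333 = 9469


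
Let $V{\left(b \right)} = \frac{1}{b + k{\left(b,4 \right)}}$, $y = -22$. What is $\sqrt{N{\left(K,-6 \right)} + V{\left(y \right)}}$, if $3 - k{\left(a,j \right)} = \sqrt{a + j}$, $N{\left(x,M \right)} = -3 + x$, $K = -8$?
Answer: $\sqrt{-11 - \frac{1}{19 + 3 i \sqrt{2}}} \approx 0.00168 + 3.3242 i$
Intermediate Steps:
$k{\left(a,j \right)} = 3 - \sqrt{a + j}$
$V{\left(b \right)} = \frac{1}{3 + b - \sqrt{4 + b}}$ ($V{\left(b \right)} = \frac{1}{b - \left(-3 + \sqrt{b + 4}\right)} = \frac{1}{b - \left(-3 + \sqrt{4 + b}\right)} = \frac{1}{3 + b - \sqrt{4 + b}}$)
$\sqrt{N{\left(K,-6 \right)} + V{\left(y \right)}} = \sqrt{\left(-3 - 8\right) + \frac{1}{3 - 22 - \sqrt{4 - 22}}} = \sqrt{-11 + \frac{1}{3 - 22 - \sqrt{-18}}} = \sqrt{-11 + \frac{1}{3 - 22 - 3 i \sqrt{2}}} = \sqrt{-11 + \frac{1}{-19 - 3 i \sqrt{2}}}$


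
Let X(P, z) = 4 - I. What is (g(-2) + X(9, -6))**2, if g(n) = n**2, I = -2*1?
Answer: 100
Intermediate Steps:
I = -2
X(P, z) = 6 (X(P, z) = 4 - 1*(-2) = 4 + 2 = 6)
(g(-2) + X(9, -6))**2 = ((-2)**2 + 6)**2 = (4 + 6)**2 = 10**2 = 100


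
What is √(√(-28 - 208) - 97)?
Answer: √(-97 + 2*I*√59) ≈ 0.77748 + 9.8795*I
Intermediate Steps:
√(√(-28 - 208) - 97) = √(√(-236) - 97) = √(2*I*√59 - 97) = √(-97 + 2*I*√59)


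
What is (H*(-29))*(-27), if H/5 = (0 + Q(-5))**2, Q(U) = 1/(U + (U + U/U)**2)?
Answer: 3915/121 ≈ 32.355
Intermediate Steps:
Q(U) = 1/(U + (1 + U)**2) (Q(U) = 1/(U + (U + 1)**2) = 1/(U + (1 + U)**2))
H = 5/121 (H = 5*(0 + 1/(-5 + (1 - 5)**2))**2 = 5*(0 + 1/(-5 + (-4)**2))**2 = 5*(0 + 1/(-5 + 16))**2 = 5*(0 + 1/11)**2 = 5*(1/11)**2 = 5*(1/121) = 5/121 ≈ 0.041322)
(H*(-29))*(-27) = ((5/121)*(-29))*(-27) = -145/121*(-27) = 3915/121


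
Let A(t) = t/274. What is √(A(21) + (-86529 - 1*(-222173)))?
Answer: √10183614698/274 ≈ 368.30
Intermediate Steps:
A(t) = t/274 (A(t) = t*(1/274) = t/274)
√(A(21) + (-86529 - 1*(-222173))) = √((1/274)*21 + (-86529 - 1*(-222173))) = √(21/274 + (-86529 + 222173)) = √(21/274 + 135644) = √(37166477/274) = √10183614698/274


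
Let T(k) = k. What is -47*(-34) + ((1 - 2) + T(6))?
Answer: 1603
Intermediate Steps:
-47*(-34) + ((1 - 2) + T(6)) = -47*(-34) + ((1 - 2) + 6) = 1598 + (-1 + 6) = 1598 + 5 = 1603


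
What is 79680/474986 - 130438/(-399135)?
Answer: 4261786394/8617433505 ≈ 0.49455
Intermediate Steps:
79680/474986 - 130438/(-399135) = 79680*(1/474986) - 130438*(-1/399135) = 39840/237493 + 11858/36285 = 4261786394/8617433505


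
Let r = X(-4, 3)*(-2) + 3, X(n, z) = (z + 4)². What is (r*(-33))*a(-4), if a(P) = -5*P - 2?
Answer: 56430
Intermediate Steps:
a(P) = -2 - 5*P
X(n, z) = (4 + z)²
r = -95 (r = (4 + 3)²*(-2) + 3 = 7²*(-2) + 3 = 49*(-2) + 3 = -98 + 3 = -95)
(r*(-33))*a(-4) = (-95*(-33))*(-2 - 5*(-4)) = 3135*(-2 + 20) = 3135*18 = 56430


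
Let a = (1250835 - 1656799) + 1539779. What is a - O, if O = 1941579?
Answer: -807764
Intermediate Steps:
a = 1133815 (a = -405964 + 1539779 = 1133815)
a - O = 1133815 - 1*1941579 = 1133815 - 1941579 = -807764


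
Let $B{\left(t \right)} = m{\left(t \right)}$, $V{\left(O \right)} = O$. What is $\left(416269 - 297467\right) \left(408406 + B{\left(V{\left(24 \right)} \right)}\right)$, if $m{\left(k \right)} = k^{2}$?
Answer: $48587879564$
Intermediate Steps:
$B{\left(t \right)} = t^{2}$
$\left(416269 - 297467\right) \left(408406 + B{\left(V{\left(24 \right)} \right)}\right) = \left(416269 - 297467\right) \left(408406 + 24^{2}\right) = 118802 \left(408406 + 576\right) = 118802 \cdot 408982 = 48587879564$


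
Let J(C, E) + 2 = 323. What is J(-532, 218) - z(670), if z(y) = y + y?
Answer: -1019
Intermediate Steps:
z(y) = 2*y
J(C, E) = 321 (J(C, E) = -2 + 323 = 321)
J(-532, 218) - z(670) = 321 - 2*670 = 321 - 1*1340 = 321 - 1340 = -1019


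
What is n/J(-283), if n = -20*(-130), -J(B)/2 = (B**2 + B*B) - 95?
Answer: -1300/160083 ≈ -0.0081208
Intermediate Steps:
J(B) = 190 - 4*B**2 (J(B) = -2*((B**2 + B*B) - 95) = -2*((B**2 + B**2) - 95) = -2*(2*B**2 - 95) = -2*(-95 + 2*B**2) = 190 - 4*B**2)
n = 2600
n/J(-283) = 2600/(190 - 4*(-283)**2) = 2600/(190 - 4*80089) = 2600/(190 - 320356) = 2600/(-320166) = 2600*(-1/320166) = -1300/160083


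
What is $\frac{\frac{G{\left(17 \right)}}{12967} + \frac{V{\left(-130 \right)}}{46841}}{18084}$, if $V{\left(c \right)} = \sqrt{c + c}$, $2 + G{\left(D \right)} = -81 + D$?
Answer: $- \frac{1}{3552958} + \frac{i \sqrt{65}}{423536322} \approx -2.8146 \cdot 10^{-7} + 1.9036 \cdot 10^{-8} i$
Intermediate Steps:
$G{\left(D \right)} = -83 + D$ ($G{\left(D \right)} = -2 + \left(-81 + D\right) = -83 + D$)
$V{\left(c \right)} = \sqrt{2} \sqrt{c}$ ($V{\left(c \right)} = \sqrt{2 c} = \sqrt{2} \sqrt{c}$)
$\frac{\frac{G{\left(17 \right)}}{12967} + \frac{V{\left(-130 \right)}}{46841}}{18084} = \frac{\frac{-83 + 17}{12967} + \frac{\sqrt{2} \sqrt{-130}}{46841}}{18084} = \left(\left(-66\right) \frac{1}{12967} + \sqrt{2} i \sqrt{130} \cdot \frac{1}{46841}\right) \frac{1}{18084} = \left(- \frac{66}{12967} + 2 i \sqrt{65} \cdot \frac{1}{46841}\right) \frac{1}{18084} = \left(- \frac{66}{12967} + \frac{2 i \sqrt{65}}{46841}\right) \frac{1}{18084} = - \frac{1}{3552958} + \frac{i \sqrt{65}}{423536322}$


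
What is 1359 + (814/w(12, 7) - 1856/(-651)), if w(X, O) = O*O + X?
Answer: 54610379/39711 ≈ 1375.2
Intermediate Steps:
w(X, O) = X + O**2 (w(X, O) = O**2 + X = X + O**2)
1359 + (814/w(12, 7) - 1856/(-651)) = 1359 + (814/(12 + 7**2) - 1856/(-651)) = 1359 + (814/(12 + 49) - 1856*(-1/651)) = 1359 + (814/61 + 1856/651) = 1359 + 643130/39711 = 54610379/39711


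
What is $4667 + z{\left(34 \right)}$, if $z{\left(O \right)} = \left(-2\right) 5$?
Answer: $4657$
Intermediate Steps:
$z{\left(O \right)} = -10$
$4667 + z{\left(34 \right)} = 4667 - 10 = 4657$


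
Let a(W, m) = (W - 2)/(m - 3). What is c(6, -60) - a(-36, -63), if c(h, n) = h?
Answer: 179/33 ≈ 5.4242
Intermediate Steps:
a(W, m) = (-2 + W)/(-3 + m)
c(6, -60) - a(-36, -63) = 6 - (-2 - 36)/(-3 - 63) = 6 - (-38)/(-66) = 6 - (-1)*(-38)/66 = 6 - 1*19/33 = 6 - 19/33 = 179/33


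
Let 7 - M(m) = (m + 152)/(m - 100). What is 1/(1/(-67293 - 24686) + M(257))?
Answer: 14440703/63465353 ≈ 0.22754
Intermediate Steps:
M(m) = 7 - (152 + m)/(-100 + m) (M(m) = 7 - (m + 152)/(m - 100) = 7 - (152 + m)/(-100 + m))
1/(1/(-67293 - 24686) + M(257)) = 1/(1/(-67293 - 24686) + 6*(-142 + 257)/(-100 + 257)) = 1/(1/(-91979) + 6*115/157) = 1/(-1/91979 + 6*(1/157)*115) = 1/(-1/91979 + 690/157) = 1/(63465353/14440703) = 14440703/63465353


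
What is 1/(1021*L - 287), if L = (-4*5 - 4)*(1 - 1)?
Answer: -1/287 ≈ -0.0034843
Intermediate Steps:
L = 0 (L = (-20 - 4)*0 = -24*0 = 0)
1/(1021*L - 287) = 1/(1021*0 - 287) = 1/(0 - 287) = 1/(-287) = -1/287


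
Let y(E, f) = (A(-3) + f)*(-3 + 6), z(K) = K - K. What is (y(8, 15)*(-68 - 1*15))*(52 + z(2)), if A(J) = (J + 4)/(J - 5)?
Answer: -385203/2 ≈ -1.9260e+5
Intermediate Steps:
A(J) = (4 + J)/(-5 + J)
z(K) = 0
y(E, f) = -3/8 + 3*f (y(E, f) = ((4 - 3)/(-5 - 3) + f)*(-3 + 6) = (1/(-8) + f)*3 = (-1/8*1 + f)*3 = (-1/8 + f)*3 = -3/8 + 3*f)
(y(8, 15)*(-68 - 1*15))*(52 + z(2)) = ((-3/8 + 3*15)*(-68 - 1*15))*(52 + 0) = ((-3/8 + 45)*(-68 - 15))*52 = ((357/8)*(-83))*52 = -29631/8*52 = -385203/2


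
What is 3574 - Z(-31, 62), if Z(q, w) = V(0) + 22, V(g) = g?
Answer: 3552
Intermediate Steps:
Z(q, w) = 22 (Z(q, w) = 0 + 22 = 22)
3574 - Z(-31, 62) = 3574 - 1*22 = 3574 - 22 = 3552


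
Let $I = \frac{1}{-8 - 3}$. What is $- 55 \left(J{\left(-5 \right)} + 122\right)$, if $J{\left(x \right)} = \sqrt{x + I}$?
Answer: $-6710 - 10 i \sqrt{154} \approx -6710.0 - 124.1 i$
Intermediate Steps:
$I = - \frac{1}{11}$ ($I = \frac{1}{-11} = - \frac{1}{11} \approx -0.090909$)
$J{\left(x \right)} = \sqrt{- \frac{1}{11} + x}$ ($J{\left(x \right)} = \sqrt{x - \frac{1}{11}} = \sqrt{- \frac{1}{11} + x}$)
$- 55 \left(J{\left(-5 \right)} + 122\right) = - 55 \left(\frac{\sqrt{-11 + 121 \left(-5\right)}}{11} + 122\right) = - 55 \left(\frac{\sqrt{-11 - 605}}{11} + 122\right) = - 55 \left(\frac{\sqrt{-616}}{11} + 122\right) = - 55 \left(\frac{2 i \sqrt{154}}{11} + 122\right) = - 55 \left(122 + \frac{2 i \sqrt{154}}{11}\right) = -6710 - 10 i \sqrt{154}$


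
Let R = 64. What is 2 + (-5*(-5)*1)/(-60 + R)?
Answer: 33/4 ≈ 8.2500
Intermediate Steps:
2 + (-5*(-5)*1)/(-60 + R) = 2 + (-5*(-5)*1)/(-60 + 64) = 2 + (25*1)/4 = 2 + 25*(1/4) = 2 + 25/4 = 33/4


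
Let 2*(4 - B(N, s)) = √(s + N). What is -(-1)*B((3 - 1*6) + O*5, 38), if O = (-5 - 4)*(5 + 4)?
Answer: 4 - I*√370/2 ≈ 4.0 - 9.6177*I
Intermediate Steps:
O = -81 (O = -9*9 = -81)
B(N, s) = 4 - √(N + s)/2 (B(N, s) = 4 - √(s + N)/2 = 4 - √(N + s)/2)
-(-1)*B((3 - 1*6) + O*5, 38) = -(-1)*(4 - √(((3 - 1*6) - 81*5) + 38)/2) = -(-1)*(4 - √(((3 - 6) - 405) + 38)/2) = -(-1)*(4 - √((-3 - 405) + 38)/2) = -(-1)*(4 - √(-408 + 38)/2) = -(-1)*(4 - I*√370/2) = -(-4 + I*√370/2) = 4 - I*√370/2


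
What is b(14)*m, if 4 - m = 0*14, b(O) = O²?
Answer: 784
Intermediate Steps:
m = 4 (m = 4 - 0*14 = 4 - 1*0 = 4 + 0 = 4)
b(14)*m = 14²*4 = 196*4 = 784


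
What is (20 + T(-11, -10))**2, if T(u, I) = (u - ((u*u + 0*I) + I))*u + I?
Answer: 1827904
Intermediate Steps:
T(u, I) = I + u*(u - I - u**2) (T(u, I) = (u - ((u**2 + 0) + I))*u + I = (u - (u**2 + I))*u + I = (u - (I + u**2))*u + I = (u + (-I - u**2))*u + I = (u - I - u**2)*u + I = u*(u - I - u**2) + I = I + u*(u - I - u**2))
(20 + T(-11, -10))**2 = (20 + (-10 + (-11)**2 - 1*(-11)**3 - 1*(-10)*(-11)))**2 = (20 + (-10 + 121 - 1*(-1331) - 110))**2 = (20 + (-10 + 121 + 1331 - 110))**2 = (20 + 1332)**2 = 1352**2 = 1827904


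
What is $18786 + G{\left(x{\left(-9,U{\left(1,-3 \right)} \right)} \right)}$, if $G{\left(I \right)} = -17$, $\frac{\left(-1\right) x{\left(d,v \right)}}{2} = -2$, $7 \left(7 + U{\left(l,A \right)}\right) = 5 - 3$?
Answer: $18769$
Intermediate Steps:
$U{\left(l,A \right)} = - \frac{47}{7}$ ($U{\left(l,A \right)} = -7 + \frac{5 - 3}{7} = -7 + \frac{1}{7} \cdot 2 = -7 + \frac{2}{7} = - \frac{47}{7}$)
$x{\left(d,v \right)} = 4$ ($x{\left(d,v \right)} = \left(-2\right) \left(-2\right) = 4$)
$18786 + G{\left(x{\left(-9,U{\left(1,-3 \right)} \right)} \right)} = 18786 - 17 = 18769$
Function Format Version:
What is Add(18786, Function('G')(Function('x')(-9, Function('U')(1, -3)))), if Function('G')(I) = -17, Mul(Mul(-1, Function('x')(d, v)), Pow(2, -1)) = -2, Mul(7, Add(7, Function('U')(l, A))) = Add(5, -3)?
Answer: 18769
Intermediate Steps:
Function('U')(l, A) = Rational(-47, 7) (Function('U')(l, A) = Add(-7, Mul(Rational(1, 7), Add(5, -3))) = Add(-7, Mul(Rational(1, 7), 2)) = Add(-7, Rational(2, 7)) = Rational(-47, 7))
Function('x')(d, v) = 4 (Function('x')(d, v) = Mul(-2, -2) = 4)
Add(18786, Function('G')(Function('x')(-9, Function('U')(1, -3)))) = Add(18786, -17) = 18769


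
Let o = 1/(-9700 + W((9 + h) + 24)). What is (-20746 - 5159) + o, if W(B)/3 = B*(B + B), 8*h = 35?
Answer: -1093113317/42197 ≈ -25905.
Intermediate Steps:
h = 35/8 (h = (1/8)*35 = 35/8 ≈ 4.3750)
W(B) = 6*B**2 (W(B) = 3*(B*(B + B)) = 3*(B*(2*B)) = 3*(2*B**2) = 6*B**2)
o = -32/42197 (o = 1/(-9700 + 6*((9 + 35/8) + 24)**2) = 1/(-9700 + 6*(107/8 + 24)**2) = 1/(-9700 + 6*(299/8)**2) = 1/(-9700 + 6*(89401/64)) = 1/(-9700 + 268203/32) = 1/(-42197/32) = -32/42197 ≈ -0.00075835)
(-20746 - 5159) + o = (-20746 - 5159) - 32/42197 = -25905 - 32/42197 = -1093113317/42197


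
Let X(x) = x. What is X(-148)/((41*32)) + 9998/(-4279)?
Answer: -3437667/1403512 ≈ -2.4493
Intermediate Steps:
X(-148)/((41*32)) + 9998/(-4279) = -148/(41*32) + 9998/(-4279) = -148/1312 + 9998*(-1/4279) = -148*1/1312 - 9998/4279 = -37/328 - 9998/4279 = -3437667/1403512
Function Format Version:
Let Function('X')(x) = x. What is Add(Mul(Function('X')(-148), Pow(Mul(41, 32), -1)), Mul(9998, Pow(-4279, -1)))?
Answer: Rational(-3437667, 1403512) ≈ -2.4493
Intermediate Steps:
Add(Mul(Function('X')(-148), Pow(Mul(41, 32), -1)), Mul(9998, Pow(-4279, -1))) = Add(Mul(-148, Pow(Mul(41, 32), -1)), Mul(9998, Pow(-4279, -1))) = Add(Mul(-148, Pow(1312, -1)), Mul(9998, Rational(-1, 4279))) = Add(Mul(-148, Rational(1, 1312)), Rational(-9998, 4279)) = Add(Rational(-37, 328), Rational(-9998, 4279)) = Rational(-3437667, 1403512)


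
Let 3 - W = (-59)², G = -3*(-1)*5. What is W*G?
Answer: -52170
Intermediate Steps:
G = 15 (G = 3*5 = 15)
W = -3478 (W = 3 - 1*(-59)² = 3 - 1*3481 = 3 - 3481 = -3478)
W*G = -3478*15 = -52170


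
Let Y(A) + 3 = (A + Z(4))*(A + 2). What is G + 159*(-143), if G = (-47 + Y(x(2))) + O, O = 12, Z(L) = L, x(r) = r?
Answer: -22751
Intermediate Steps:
Y(A) = -3 + (2 + A)*(4 + A) (Y(A) = -3 + (A + 4)*(A + 2) = -3 + (4 + A)*(2 + A) = -3 + (2 + A)*(4 + A))
G = -14 (G = (-47 + (5 + 2² + 6*2)) + 12 = (-47 + (5 + 4 + 12)) + 12 = (-47 + 21) + 12 = -26 + 12 = -14)
G + 159*(-143) = -14 + 159*(-143) = -14 - 22737 = -22751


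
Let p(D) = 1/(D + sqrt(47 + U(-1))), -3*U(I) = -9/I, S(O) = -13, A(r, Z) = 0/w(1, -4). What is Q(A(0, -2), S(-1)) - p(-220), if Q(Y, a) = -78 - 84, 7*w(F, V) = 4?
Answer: -178033/1099 + sqrt(11)/24178 ≈ -162.00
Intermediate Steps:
w(F, V) = 4/7 (w(F, V) = (1/7)*4 = 4/7)
A(r, Z) = 0 (A(r, Z) = 0/(4/7) = 0*(7/4) = 0)
U(I) = 3/I (U(I) = -(-3)/I = 3/I)
Q(Y, a) = -162
p(D) = 1/(D + 2*sqrt(11)) (p(D) = 1/(D + sqrt(47 + 3/(-1))) = 1/(D + sqrt(47 + 3*(-1))) = 1/(D + sqrt(47 - 3)) = 1/(D + sqrt(44)) = 1/(D + 2*sqrt(11)))
Q(A(0, -2), S(-1)) - p(-220) = -162 - 1/(-220 + 2*sqrt(11))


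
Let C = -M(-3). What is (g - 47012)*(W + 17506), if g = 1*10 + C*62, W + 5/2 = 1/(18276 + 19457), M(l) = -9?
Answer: -30674384106526/37733 ≈ -8.1293e+8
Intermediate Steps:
C = 9 (C = -1*(-9) = 9)
W = -188663/75466 (W = -5/2 + 1/(18276 + 19457) = -5/2 + 1/37733 = -188663/75466 ≈ -2.5000)
g = 568 (g = 1*10 + 9*62 = 10 + 558 = 568)
(g - 47012)*(W + 17506) = (568 - 47012)*(-188663/75466 + 17506) = -46444*1320919133/75466 = -30674384106526/37733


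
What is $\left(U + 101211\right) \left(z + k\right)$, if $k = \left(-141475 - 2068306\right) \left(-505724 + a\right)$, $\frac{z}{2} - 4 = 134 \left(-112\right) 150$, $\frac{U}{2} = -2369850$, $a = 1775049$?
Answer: $13010659077369082113$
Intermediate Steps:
$U = -4739700$ ($U = 2 \left(-2369850\right) = -4739700$)
$z = -4502392$ ($z = 8 + 2 \cdot 134 \left(-112\right) 150 = 8 + 2 \left(\left(-15008\right) 150\right) = 8 + 2 \left(-2251200\right) = 8 - 4502400 = -4502392$)
$k = -2804930267825$ ($k = \left(-141475 - 2068306\right) \left(-505724 + 1775049\right) = \left(-2209781\right) 1269325 = -2804930267825$)
$\left(U + 101211\right) \left(z + k\right) = \left(-4739700 + 101211\right) \left(-4502392 - 2804930267825\right) = \left(-4638489\right) \left(-2804934770217\right) = 13010659077369082113$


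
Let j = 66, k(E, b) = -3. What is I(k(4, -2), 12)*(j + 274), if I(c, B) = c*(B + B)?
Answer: -24480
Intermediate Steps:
I(c, B) = 2*B*c (I(c, B) = c*(2*B) = 2*B*c)
I(k(4, -2), 12)*(j + 274) = (2*12*(-3))*(66 + 274) = -72*340 = -24480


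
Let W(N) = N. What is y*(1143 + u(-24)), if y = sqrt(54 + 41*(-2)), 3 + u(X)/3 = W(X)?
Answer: 2124*I*sqrt(7) ≈ 5619.6*I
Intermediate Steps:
u(X) = -9 + 3*X
y = 2*I*sqrt(7) (y = sqrt(54 - 82) = sqrt(-28) = 2*I*sqrt(7) ≈ 5.2915*I)
y*(1143 + u(-24)) = (2*I*sqrt(7))*(1143 + (-9 + 3*(-24))) = (2*I*sqrt(7))*(1143 + (-9 - 72)) = (2*I*sqrt(7))*(1143 - 81) = (2*I*sqrt(7))*1062 = 2124*I*sqrt(7)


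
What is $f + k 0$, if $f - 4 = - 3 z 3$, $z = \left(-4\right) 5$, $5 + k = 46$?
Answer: $184$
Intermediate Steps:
$k = 41$ ($k = -5 + 46 = 41$)
$z = -20$
$f = 184$ ($f = 4 + \left(-3\right) \left(-20\right) 3 = 4 + 60 \cdot 3 = 4 + 180 = 184$)
$f + k 0 = 184 + 41 \cdot 0 = 184 + 0 = 184$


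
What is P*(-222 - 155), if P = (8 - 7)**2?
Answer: -377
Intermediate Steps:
P = 1 (P = 1**2 = 1)
P*(-222 - 155) = 1*(-222 - 155) = 1*(-377) = -377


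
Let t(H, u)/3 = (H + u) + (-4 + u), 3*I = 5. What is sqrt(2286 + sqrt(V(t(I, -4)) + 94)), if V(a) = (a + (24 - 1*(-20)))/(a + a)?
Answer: sqrt(8787384 + 62*sqrt(360530))/62 ≈ 47.913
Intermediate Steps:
I = 5/3 (I = (1/3)*5 = 5/3 ≈ 1.6667)
t(H, u) = -12 + 3*H + 6*u (t(H, u) = 3*((H + u) + (-4 + u)) = 3*(-4 + H + 2*u) = -12 + 3*H + 6*u)
V(a) = (44 + a)/(2*a) (V(a) = (a + (24 + 20))/((2*a)) = (a + 44)*(1/(2*a)) = (44 + a)*(1/(2*a)) = (44 + a)/(2*a))
sqrt(2286 + sqrt(V(t(I, -4)) + 94)) = sqrt(2286 + sqrt((44 + (-12 + 3*(5/3) + 6*(-4)))/(2*(-12 + 3*(5/3) + 6*(-4))) + 94)) = sqrt(2286 + sqrt((44 + (-12 + 5 - 24))/(2*(-12 + 5 - 24)) + 94)) = sqrt(2286 + sqrt((1/2)*(44 - 31)/(-31) + 94)) = sqrt(2286 + sqrt((1/2)*(-1/31)*13 + 94)) = sqrt(2286 + sqrt(-13/62 + 94)) = sqrt(2286 + sqrt(5815/62)) = sqrt(2286 + sqrt(360530)/62)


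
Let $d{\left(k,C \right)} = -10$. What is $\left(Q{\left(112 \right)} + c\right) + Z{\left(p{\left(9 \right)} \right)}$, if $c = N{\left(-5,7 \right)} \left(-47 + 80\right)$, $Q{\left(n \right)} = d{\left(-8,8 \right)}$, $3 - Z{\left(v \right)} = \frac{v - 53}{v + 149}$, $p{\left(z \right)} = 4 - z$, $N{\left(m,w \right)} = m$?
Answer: $- \frac{12355}{72} \approx -171.6$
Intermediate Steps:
$Z{\left(v \right)} = 3 - \frac{-53 + v}{149 + v}$ ($Z{\left(v \right)} = 3 - \frac{v - 53}{v + 149} = 3 - \frac{-53 + v}{149 + v}$)
$Q{\left(n \right)} = -10$
$c = -165$ ($c = - 5 \left(-47 + 80\right) = \left(-5\right) 33 = -165$)
$\left(Q{\left(112 \right)} + c\right) + Z{\left(p{\left(9 \right)} \right)} = \left(-10 - 165\right) + \frac{2 \left(250 + \left(4 - 9\right)\right)}{149 + \left(4 - 9\right)} = -175 + \frac{2 \left(250 + \left(4 - 9\right)\right)}{149 + \left(4 - 9\right)} = -175 + \frac{2 \left(250 - 5\right)}{149 - 5} = -175 + 2 \cdot \frac{1}{144} \cdot 245 = -175 + \frac{245}{72} = - \frac{12355}{72}$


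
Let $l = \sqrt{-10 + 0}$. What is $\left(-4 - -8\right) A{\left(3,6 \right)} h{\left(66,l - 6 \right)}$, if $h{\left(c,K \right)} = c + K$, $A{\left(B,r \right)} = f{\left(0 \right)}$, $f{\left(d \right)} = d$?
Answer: $0$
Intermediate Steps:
$A{\left(B,r \right)} = 0$
$l = i \sqrt{10}$ ($l = \sqrt{-10} = i \sqrt{10} \approx 3.1623 i$)
$h{\left(c,K \right)} = K + c$
$\left(-4 - -8\right) A{\left(3,6 \right)} h{\left(66,l - 6 \right)} = \left(-4 - -8\right) 0 \left(\left(i \sqrt{10} - 6\right) + 66\right) = \left(-4 + 8\right) 0 \left(\left(i \sqrt{10} - 6\right) + 66\right) = 4 \cdot 0 \left(\left(-6 + i \sqrt{10}\right) + 66\right) = 0 \left(60 + i \sqrt{10}\right) = 0$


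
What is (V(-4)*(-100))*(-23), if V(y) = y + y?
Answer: -18400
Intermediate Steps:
V(y) = 2*y
(V(-4)*(-100))*(-23) = ((2*(-4))*(-100))*(-23) = -8*(-100)*(-23) = 800*(-23) = -18400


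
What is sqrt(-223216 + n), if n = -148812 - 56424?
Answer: 2*I*sqrt(107113) ≈ 654.56*I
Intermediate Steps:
n = -205236
sqrt(-223216 + n) = sqrt(-223216 - 205236) = sqrt(-428452) = 2*I*sqrt(107113)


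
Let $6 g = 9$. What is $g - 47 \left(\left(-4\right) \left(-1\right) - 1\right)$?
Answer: $- \frac{279}{2} \approx -139.5$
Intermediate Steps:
$g = \frac{3}{2}$ ($g = \frac{1}{6} \cdot 9 = \frac{3}{2} \approx 1.5$)
$g - 47 \left(\left(-4\right) \left(-1\right) - 1\right) = \frac{3}{2} - 47 \left(\left(-4\right) \left(-1\right) - 1\right) = \frac{3}{2} - 47 \left(4 - 1\right) = \frac{3}{2} - 141 = - \frac{279}{2}$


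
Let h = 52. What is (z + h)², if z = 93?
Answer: 21025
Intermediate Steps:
(z + h)² = (93 + 52)² = 145² = 21025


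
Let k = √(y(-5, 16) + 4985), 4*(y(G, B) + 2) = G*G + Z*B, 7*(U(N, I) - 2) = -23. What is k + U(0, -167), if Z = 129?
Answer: -9/7 + 19*√61/2 ≈ 72.912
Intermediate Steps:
U(N, I) = -9/7 (U(N, I) = 2 + (⅐)*(-23) = 2 - 23/7 = -9/7)
y(G, B) = -2 + G²/4 + 129*B/4 (y(G, B) = -2 + (G*G + 129*B)/4 = -2 + (G² + 129*B)/4 = -2 + (G²/4 + 129*B/4) = -2 + G²/4 + 129*B/4)
k = 19*√61/2 (k = √((-2 + (¼)*(-5)² + (129/4)*16) + 4985) = √((-2 + (¼)*25 + 516) + 4985) = √((-2 + 25/4 + 516) + 4985) = √(2081/4 + 4985) = √(22021/4) = 19*√61/2 ≈ 74.197)
k + U(0, -167) = 19*√61/2 - 9/7 = -9/7 + 19*√61/2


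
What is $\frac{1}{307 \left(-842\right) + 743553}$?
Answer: $\frac{1}{485059} \approx 2.0616 \cdot 10^{-6}$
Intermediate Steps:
$\frac{1}{307 \left(-842\right) + 743553} = \frac{1}{-258494 + 743553} = \frac{1}{485059}$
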